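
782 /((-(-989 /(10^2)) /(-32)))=-108800/43 = -2530.23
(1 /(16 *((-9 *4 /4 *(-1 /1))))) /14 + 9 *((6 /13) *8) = 870925/26208 = 33.23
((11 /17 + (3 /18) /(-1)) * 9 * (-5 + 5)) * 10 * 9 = 0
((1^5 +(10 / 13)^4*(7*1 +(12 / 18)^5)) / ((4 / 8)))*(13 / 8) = 24270323/2135484 = 11.37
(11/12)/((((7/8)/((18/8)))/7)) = 33/2 = 16.50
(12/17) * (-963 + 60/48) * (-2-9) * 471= 59793921/17 = 3517289.47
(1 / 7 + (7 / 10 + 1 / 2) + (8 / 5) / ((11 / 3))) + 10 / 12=1207/462 = 2.61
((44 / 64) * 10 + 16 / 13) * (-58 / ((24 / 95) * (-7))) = 774155/2912 = 265.85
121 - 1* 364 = -243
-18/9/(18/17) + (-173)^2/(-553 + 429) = -271469/1116 = -243.25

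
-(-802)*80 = 64160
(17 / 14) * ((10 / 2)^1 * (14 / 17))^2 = 350/17 = 20.59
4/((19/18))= 72/19 = 3.79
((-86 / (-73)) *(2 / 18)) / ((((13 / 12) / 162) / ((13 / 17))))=18576/1241 = 14.97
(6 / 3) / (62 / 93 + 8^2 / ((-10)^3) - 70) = -375/13012 = -0.03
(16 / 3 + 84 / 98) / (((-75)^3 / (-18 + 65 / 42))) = 8983/37209375 = 0.00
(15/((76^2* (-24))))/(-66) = 5/3049728 = 0.00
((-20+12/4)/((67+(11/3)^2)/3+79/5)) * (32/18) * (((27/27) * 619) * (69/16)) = -10891305/5753 = -1893.15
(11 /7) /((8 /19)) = 3.73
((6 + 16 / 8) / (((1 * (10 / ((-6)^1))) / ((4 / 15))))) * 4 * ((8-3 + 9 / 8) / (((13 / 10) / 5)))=-1568/13 = -120.62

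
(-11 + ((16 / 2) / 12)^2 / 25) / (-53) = 2471/11925 = 0.21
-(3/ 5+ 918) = -4593/5 = -918.60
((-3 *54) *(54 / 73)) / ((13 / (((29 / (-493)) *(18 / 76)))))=0.13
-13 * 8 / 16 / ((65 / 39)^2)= -117/50 = -2.34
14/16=7/8 = 0.88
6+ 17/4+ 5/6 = 133/12 = 11.08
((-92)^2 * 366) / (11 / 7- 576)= -21684768/4021 = -5392.88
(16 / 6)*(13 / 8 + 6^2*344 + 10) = 33055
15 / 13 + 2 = 41/13 = 3.15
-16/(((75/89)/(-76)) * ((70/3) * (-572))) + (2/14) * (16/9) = 23464/160875 = 0.15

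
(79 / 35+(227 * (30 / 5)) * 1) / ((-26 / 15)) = -11019/14 = -787.07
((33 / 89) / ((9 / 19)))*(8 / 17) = 0.37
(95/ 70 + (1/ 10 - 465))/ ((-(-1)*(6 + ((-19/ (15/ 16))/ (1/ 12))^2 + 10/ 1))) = -5070/647087 = -0.01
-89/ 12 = -7.42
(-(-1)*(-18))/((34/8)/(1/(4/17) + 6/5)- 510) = 1962/55505 = 0.04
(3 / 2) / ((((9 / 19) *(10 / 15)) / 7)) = 133/4 = 33.25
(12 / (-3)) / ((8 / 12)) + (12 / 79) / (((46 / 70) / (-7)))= -13842/1817 = -7.62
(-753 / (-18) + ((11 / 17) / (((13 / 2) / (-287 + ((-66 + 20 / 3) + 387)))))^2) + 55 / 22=26691415/439569 = 60.72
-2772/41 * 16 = -44352/41 = -1081.76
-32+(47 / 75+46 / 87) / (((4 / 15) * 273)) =-723481/22620 = -31.98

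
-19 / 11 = -1.73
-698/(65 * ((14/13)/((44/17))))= -15356/595 = -25.81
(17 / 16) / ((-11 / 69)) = -1173/176 = -6.66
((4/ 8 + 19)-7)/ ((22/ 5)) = 2.84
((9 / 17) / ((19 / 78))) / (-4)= -351/646 = -0.54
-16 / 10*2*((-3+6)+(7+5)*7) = -1392/5 = -278.40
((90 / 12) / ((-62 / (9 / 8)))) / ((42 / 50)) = -1125/6944 = -0.16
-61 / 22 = -2.77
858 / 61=14.07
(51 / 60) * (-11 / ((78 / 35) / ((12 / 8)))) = -1309/208 = -6.29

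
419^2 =175561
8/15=0.53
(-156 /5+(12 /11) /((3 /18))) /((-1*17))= 1356/935 = 1.45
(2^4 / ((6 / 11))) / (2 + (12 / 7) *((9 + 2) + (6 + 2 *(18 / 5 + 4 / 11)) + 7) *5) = 3388/31839 = 0.11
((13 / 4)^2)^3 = 4826809/4096 = 1178.42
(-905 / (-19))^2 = 819025/361 = 2268.77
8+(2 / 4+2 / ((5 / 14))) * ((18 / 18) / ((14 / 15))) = 407/28 = 14.54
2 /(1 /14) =28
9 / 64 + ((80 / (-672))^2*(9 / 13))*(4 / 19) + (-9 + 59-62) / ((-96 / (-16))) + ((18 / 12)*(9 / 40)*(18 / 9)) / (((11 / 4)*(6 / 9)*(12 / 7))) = -69976267/42602560 = -1.64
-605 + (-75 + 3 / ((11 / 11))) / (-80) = -6041/10 = -604.10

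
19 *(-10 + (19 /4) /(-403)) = -306641/1612 = -190.22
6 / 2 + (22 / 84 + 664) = 28025/42 = 667.26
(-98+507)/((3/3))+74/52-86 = 8435/26 = 324.42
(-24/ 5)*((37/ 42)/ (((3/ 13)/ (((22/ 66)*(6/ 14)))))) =-1924/735 = -2.62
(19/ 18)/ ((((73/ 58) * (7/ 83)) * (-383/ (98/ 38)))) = -16849/251631 = -0.07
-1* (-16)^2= -256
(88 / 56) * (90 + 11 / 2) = 2101/14 = 150.07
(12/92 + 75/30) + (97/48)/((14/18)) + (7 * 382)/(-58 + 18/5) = -1923597/43792 = -43.93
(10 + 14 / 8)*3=141/4 = 35.25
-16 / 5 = -3.20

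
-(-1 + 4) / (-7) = 3/7 = 0.43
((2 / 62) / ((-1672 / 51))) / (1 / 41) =-2091/51832 = -0.04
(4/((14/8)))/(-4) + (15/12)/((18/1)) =-253/504 = -0.50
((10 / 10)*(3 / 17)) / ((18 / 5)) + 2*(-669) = -136471/102 = -1337.95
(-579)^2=335241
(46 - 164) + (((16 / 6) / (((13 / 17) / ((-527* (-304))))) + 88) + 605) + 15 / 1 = 21811298/39 = 559264.05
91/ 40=2.28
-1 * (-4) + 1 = 5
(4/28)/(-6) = -0.02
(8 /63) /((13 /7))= 8/117 = 0.07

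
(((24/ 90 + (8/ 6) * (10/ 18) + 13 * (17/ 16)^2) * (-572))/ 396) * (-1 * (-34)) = -119784431/155520 = -770.22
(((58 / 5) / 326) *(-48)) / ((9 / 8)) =-3712/2445 = -1.52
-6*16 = -96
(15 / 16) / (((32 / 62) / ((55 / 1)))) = 25575/256 = 99.90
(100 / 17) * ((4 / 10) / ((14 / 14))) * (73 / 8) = 365/17 = 21.47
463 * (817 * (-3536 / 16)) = -83597891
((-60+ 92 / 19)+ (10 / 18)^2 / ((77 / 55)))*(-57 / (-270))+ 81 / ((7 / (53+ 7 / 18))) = 606.19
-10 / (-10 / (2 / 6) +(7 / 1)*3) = 1.11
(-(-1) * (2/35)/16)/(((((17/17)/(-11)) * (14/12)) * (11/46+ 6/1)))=-759/140630 = -0.01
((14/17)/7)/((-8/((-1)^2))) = -1/68 = -0.01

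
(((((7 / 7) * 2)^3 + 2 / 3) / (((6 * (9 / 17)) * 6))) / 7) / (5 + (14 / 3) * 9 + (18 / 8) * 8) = 17/17010 = 0.00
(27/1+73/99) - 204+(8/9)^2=-156346/891 = -175.47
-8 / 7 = -1.14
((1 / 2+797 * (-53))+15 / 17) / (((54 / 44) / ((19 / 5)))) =-300154723/2295 = -130786.37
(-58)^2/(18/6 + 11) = 1682/7 = 240.29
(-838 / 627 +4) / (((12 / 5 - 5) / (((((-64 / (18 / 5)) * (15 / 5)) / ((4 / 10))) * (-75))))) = -83500000/8151 = -10244.14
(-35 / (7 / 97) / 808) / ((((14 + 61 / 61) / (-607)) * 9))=58879/21816 = 2.70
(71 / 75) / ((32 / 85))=1207/480 = 2.51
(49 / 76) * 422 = 10339/38 = 272.08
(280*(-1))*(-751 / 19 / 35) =6008/19 = 316.21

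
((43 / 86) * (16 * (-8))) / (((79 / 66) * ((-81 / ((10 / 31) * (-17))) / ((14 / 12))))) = -837760/198369 = -4.22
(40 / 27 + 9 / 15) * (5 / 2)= 5.20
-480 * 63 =-30240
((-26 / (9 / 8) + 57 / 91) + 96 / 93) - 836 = -21769861/25389 = -857.45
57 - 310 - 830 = -1083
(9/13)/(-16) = -9/208 = -0.04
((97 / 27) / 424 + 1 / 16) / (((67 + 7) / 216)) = 1625/7844 = 0.21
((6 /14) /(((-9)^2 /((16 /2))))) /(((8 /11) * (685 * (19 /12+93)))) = 44/48980925 = 0.00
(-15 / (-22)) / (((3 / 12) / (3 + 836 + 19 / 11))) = 277440/121 = 2292.89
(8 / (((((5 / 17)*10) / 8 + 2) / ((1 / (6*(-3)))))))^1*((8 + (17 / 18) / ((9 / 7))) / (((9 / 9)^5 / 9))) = -192440/13041 = -14.76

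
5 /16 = 0.31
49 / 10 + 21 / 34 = 469/85 = 5.52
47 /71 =0.66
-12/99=-4/33 = -0.12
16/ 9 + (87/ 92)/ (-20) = 28657/16560 = 1.73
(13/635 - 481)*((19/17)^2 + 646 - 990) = 355924426/2159 = 164856.15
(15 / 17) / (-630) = -1/714 = 0.00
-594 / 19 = -31.26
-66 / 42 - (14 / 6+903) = -19045/21 = -906.90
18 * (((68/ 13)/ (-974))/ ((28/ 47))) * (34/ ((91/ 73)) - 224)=31.92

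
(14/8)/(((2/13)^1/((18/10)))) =819/40 = 20.48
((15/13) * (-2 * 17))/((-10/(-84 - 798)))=-44982/13 = -3460.15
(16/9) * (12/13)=64/39 = 1.64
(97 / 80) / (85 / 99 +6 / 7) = 67221/95120 = 0.71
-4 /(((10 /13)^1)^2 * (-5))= 169/125 = 1.35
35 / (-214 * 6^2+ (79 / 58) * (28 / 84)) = -6090/1340417 = 0.00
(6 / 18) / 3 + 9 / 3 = 28/9 = 3.11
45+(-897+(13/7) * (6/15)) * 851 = -26693444/35 = -762669.83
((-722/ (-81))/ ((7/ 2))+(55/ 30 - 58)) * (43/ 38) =-2614615/43092 = -60.68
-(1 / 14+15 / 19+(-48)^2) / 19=-613093/5054 = -121.31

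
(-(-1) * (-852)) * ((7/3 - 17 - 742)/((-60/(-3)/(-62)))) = -1998508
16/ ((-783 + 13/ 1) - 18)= -4/197 = -0.02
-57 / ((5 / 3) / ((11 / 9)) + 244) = -627/2699 = -0.23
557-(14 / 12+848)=-1753/6 = -292.17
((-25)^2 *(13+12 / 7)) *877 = 56456875/7 = 8065267.86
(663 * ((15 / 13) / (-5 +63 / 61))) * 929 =-43351785/242 = -179139.61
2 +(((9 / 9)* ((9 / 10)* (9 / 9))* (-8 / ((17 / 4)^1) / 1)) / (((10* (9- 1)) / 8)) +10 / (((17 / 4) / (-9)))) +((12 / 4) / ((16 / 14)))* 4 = -7519/850 = -8.85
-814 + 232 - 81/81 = -583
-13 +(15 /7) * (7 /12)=-47/4 = -11.75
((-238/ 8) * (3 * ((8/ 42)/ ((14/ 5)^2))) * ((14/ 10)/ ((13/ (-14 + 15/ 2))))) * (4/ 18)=85/252 = 0.34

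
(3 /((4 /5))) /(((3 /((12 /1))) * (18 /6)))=5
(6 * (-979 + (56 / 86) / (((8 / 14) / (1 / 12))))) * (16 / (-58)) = 2020460/1247 = 1620.26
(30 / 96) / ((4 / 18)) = 45/32 = 1.41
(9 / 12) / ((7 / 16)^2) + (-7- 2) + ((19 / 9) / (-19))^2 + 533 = 2095357/3969 = 527.93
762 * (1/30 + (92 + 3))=362077/5 = 72415.40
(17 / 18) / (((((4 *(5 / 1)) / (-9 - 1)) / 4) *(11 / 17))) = -2.92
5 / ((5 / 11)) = 11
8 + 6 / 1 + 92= 106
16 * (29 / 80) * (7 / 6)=203/30 = 6.77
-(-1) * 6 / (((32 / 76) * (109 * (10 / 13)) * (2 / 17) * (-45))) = -4199/130800 = -0.03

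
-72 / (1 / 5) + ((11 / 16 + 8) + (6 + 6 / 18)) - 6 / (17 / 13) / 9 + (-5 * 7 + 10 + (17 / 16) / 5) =-62947/170 = -370.28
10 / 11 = 0.91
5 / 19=0.26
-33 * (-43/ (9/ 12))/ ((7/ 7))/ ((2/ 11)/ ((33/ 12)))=57233/2 = 28616.50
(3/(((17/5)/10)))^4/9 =56250000/83521 = 673.48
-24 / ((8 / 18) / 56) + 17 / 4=-12079/4 = -3019.75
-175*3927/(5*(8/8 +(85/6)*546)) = -17.77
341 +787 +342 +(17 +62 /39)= 58055/39 = 1488.59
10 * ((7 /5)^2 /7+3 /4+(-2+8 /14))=-279/70 = -3.99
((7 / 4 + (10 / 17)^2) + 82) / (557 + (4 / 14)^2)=1587845/10518444 = 0.15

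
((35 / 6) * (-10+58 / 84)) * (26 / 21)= -25415/378 = -67.24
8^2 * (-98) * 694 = -4352768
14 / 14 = 1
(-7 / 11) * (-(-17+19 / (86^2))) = -879991/81356 = -10.82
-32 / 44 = -8/11 = -0.73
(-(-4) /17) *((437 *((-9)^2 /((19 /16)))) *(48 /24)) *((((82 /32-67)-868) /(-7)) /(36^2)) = 343137/238 = 1441.75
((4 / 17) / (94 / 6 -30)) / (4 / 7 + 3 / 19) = -1596/70907 = -0.02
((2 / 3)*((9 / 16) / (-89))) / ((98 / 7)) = -3/9968 = 0.00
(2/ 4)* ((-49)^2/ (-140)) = -343/40 = -8.58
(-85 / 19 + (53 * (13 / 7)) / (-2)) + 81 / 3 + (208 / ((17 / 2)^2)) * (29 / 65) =-9764359/384370 = -25.40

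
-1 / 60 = -0.02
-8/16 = -1/2 = -0.50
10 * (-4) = -40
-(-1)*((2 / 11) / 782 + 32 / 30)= 68831/64515 = 1.07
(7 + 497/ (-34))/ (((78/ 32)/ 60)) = -41440/221 = -187.51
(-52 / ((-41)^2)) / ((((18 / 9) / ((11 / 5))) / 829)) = -28.21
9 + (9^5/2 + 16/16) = 59069/2 = 29534.50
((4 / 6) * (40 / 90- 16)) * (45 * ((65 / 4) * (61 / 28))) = -99125/6 = -16520.83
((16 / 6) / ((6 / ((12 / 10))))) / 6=4/45 = 0.09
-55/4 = -13.75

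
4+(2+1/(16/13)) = 109/16 = 6.81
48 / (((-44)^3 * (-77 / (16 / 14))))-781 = -560296423/717409 = -781.00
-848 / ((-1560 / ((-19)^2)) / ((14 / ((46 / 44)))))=11785928/4485 = 2627.85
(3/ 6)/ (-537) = -1/1074 = 0.00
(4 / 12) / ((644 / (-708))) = -59/161 = -0.37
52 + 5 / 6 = 317/6 = 52.83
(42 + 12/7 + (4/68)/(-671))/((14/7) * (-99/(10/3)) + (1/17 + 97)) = 17452675/15035097 = 1.16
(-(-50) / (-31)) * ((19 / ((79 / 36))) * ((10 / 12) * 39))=-1111500/2449 = -453.86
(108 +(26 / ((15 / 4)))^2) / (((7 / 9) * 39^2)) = 35116/266175 = 0.13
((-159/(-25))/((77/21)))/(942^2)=53/27113900 = 0.00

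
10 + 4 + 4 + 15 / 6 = 41/2 = 20.50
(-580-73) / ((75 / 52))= -33956/75 = -452.75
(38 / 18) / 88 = 19/792 = 0.02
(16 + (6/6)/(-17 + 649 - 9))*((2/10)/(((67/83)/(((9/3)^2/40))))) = 7446843/8348200 = 0.89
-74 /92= -37/46 = -0.80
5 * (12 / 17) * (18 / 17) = 1080/289 = 3.74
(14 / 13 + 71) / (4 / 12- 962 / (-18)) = 8433/6292 = 1.34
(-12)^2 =144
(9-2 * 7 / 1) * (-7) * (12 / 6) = 70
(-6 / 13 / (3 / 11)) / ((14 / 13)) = -11/7 = -1.57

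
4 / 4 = 1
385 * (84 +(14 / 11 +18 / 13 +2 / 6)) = 1306165/39 = 33491.41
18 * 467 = 8406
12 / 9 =4/3 = 1.33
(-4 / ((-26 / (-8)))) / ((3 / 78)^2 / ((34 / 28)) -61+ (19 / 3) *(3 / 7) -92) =0.01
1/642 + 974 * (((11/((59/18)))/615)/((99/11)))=4597687/7764990 = 0.59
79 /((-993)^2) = 79/986049 = 0.00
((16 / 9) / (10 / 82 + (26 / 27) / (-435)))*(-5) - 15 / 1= -5145285/57659 = -89.24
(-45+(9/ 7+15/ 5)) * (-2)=570/7 = 81.43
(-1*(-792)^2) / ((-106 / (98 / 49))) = 627264/53 = 11835.17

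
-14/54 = -7/27 = -0.26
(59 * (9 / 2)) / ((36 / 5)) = 295/8 = 36.88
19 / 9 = 2.11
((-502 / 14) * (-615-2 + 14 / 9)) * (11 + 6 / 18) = 47269826/189 = 250104.90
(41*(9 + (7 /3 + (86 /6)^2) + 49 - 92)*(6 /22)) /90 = 32062/1485 = 21.59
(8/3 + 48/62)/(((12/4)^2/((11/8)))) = 440/837 = 0.53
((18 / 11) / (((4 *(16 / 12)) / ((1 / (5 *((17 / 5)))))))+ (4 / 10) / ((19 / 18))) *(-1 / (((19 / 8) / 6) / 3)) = -1015578/337535 = -3.01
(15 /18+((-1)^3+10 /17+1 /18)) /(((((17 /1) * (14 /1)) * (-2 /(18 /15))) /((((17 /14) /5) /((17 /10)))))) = -73/424830 = 0.00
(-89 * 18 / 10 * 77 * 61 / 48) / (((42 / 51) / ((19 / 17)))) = -3403983/160 = -21274.89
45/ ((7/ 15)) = 675/7 = 96.43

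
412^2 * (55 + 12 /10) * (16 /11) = 763169024/55 = 13875800.44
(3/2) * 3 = 9/2 = 4.50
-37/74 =-1/2 = -0.50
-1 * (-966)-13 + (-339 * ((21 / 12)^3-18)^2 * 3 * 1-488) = -663702537/4096 = -162036.75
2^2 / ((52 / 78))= 6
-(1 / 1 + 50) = -51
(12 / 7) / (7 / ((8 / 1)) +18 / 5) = 480/1253 = 0.38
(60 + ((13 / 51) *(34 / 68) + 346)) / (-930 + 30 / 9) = -8285/18904 = -0.44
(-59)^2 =3481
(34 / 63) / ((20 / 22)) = 0.59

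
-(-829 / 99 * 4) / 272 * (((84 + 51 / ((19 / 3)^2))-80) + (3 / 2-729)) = -432281221/4860504 = -88.94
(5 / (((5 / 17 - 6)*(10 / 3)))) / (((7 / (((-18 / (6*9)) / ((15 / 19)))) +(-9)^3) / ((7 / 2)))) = 2261/1832136 = 0.00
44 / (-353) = -44/353 = -0.12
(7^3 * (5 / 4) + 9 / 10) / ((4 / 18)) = 77337/40 = 1933.42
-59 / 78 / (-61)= 59/4758 = 0.01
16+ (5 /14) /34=7621/476 = 16.01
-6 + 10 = 4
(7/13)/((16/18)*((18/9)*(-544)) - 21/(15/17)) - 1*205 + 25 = -104343255/579683 = -180.00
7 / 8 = 0.88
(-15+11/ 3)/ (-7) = 34/21 = 1.62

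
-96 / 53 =-1.81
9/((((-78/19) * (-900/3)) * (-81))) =-19/210600 = 0.00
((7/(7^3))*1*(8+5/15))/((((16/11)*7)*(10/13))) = 715/32928 = 0.02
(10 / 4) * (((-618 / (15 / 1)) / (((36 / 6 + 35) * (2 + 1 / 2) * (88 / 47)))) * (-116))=140389/2255 = 62.26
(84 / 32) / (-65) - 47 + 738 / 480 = -47323/1040 = -45.50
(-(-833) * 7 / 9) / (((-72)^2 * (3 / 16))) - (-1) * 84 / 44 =247849/96228 = 2.58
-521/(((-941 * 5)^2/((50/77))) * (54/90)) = -5210/204546111 = 0.00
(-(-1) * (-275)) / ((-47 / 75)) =20625/47 = 438.83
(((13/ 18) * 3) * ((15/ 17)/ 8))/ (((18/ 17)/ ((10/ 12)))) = 0.19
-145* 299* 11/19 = -476905/19 = -25100.26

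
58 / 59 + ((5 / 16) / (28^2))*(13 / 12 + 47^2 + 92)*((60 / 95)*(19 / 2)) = 9604479/1480192 = 6.49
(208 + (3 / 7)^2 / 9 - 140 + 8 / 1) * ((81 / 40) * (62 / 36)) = 207855/784 = 265.12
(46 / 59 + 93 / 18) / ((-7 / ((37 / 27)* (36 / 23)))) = -155770/85491 = -1.82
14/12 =7/6 = 1.17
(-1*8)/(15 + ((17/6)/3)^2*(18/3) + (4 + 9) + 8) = -432/2233 = -0.19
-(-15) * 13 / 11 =195/11 = 17.73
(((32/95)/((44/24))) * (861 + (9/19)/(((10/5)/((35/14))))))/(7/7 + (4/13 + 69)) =20430072/9073735 = 2.25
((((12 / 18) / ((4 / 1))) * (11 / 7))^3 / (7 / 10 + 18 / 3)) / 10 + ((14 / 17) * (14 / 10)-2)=-357287377/421931160 = -0.85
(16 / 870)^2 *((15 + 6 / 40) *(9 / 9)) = 1616/315375 = 0.01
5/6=0.83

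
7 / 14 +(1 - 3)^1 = -3/2 = -1.50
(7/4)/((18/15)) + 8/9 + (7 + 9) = 1321/72 = 18.35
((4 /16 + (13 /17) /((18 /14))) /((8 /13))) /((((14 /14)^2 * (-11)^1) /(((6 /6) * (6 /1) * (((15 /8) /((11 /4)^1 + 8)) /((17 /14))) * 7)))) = -149695/198832 = -0.75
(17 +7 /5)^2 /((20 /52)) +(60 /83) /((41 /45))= 374776396/425375 = 881.05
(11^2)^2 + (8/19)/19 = 5285409/361 = 14641.02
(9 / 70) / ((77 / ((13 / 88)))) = 117/474320 = 0.00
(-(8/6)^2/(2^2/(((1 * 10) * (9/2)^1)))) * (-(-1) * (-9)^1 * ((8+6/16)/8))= 3015/16 = 188.44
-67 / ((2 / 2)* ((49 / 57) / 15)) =-57285/49 = -1169.08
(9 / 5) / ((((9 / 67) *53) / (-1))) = -67/265 = -0.25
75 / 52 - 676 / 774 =11449/20124 = 0.57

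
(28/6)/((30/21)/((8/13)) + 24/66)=4312/2481 = 1.74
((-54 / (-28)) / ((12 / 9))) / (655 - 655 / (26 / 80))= -39/36680 = 0.00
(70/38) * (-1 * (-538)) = 18830/19 = 991.05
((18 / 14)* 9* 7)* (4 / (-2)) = -162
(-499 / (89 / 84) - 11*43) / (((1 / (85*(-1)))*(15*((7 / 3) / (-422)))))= -602709262/623 = -967430.60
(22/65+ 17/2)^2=1320201/16900 = 78.12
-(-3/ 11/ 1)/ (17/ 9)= 27/187 = 0.14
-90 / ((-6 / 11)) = 165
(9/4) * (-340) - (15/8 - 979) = 1697/8 = 212.12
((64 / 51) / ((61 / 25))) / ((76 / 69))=9200/19703 = 0.47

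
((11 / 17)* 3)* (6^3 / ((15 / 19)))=45144/85 = 531.11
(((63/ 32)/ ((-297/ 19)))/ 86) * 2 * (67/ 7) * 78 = -16549/7568 = -2.19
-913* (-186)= 169818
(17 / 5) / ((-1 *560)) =-17/2800 = -0.01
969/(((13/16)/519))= 8046576/13 = 618967.38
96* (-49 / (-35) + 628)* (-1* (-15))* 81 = 73413216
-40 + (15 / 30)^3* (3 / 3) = -39.88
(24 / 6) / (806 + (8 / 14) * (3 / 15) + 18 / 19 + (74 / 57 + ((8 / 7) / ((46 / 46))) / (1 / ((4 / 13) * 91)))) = 3990/838259 = 0.00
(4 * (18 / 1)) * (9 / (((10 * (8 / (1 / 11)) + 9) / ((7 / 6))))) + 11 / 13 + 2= 6103/1651 = 3.70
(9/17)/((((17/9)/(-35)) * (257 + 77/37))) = -104895/2770354 = -0.04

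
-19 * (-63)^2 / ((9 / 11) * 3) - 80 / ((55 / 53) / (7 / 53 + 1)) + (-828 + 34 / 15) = -5219941/165 = -31636.01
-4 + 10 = 6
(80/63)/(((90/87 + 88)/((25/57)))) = 29000/4635981 = 0.01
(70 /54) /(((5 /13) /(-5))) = -455/27 = -16.85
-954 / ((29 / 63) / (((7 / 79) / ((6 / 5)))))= -350595/2291 = -153.03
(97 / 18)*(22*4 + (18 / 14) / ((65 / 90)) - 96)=-33.52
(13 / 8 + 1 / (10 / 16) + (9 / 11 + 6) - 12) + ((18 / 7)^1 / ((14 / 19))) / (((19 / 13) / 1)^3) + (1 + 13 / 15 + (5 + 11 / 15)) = 6.76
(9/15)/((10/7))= 21/50 = 0.42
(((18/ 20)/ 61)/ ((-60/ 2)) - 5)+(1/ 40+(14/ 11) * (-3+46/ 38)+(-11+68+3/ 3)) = 129394691/2549800 = 50.75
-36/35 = -1.03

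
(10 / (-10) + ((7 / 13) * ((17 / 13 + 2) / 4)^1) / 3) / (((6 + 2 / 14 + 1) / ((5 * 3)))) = -12089/6760 = -1.79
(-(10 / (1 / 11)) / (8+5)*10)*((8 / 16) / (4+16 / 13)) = -275/34 = -8.09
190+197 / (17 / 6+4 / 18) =13996/55 = 254.47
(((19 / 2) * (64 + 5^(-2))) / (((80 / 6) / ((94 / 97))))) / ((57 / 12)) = 225741/24250 = 9.31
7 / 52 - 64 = -3321/52 = -63.87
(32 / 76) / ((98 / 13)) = 52/931 = 0.06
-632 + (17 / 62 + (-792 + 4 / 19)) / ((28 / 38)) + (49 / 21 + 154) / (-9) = -40393579/23436 = -1723.57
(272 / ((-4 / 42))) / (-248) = 357/31 = 11.52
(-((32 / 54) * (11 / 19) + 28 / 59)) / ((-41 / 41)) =24748/30267 = 0.82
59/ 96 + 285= 27419/96 = 285.61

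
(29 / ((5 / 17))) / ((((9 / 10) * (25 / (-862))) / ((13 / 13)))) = -849932/225 = -3777.48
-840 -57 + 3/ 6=-1793/2 = -896.50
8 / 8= 1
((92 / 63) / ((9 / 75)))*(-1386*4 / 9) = -202400/27 = -7496.30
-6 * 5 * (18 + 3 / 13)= -7110/13 = -546.92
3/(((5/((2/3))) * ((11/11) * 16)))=0.02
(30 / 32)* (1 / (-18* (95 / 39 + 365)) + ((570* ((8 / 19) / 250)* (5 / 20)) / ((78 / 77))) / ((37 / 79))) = 0.47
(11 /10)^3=1331/1000 = 1.33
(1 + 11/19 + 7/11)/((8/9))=4167/1672 = 2.49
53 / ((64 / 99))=5247/64 = 81.98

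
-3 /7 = -0.43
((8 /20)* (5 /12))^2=1/36 = 0.03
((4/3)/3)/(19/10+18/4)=5/72 = 0.07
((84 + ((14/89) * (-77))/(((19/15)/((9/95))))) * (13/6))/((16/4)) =5784415/128516 = 45.01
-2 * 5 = -10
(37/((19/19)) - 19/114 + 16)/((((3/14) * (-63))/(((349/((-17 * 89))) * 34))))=221266/7209 = 30.69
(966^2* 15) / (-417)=-4665780/139 = -33566.76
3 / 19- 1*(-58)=1105/19 = 58.16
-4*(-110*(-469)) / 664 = -25795/83 = -310.78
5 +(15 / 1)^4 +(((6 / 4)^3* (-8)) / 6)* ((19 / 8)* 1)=50619.31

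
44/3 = 14.67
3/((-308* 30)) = -1/3080 = 0.00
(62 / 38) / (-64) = -31/1216 = -0.03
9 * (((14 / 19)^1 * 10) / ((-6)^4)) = 0.05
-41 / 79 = -0.52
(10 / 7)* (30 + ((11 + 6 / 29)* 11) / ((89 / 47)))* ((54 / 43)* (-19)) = -359766900/110983 = -3241.64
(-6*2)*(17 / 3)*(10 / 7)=-680/7 = -97.14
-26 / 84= -13/42 = -0.31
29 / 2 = 14.50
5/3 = 1.67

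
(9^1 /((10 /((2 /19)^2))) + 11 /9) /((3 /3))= 20017/16245 = 1.23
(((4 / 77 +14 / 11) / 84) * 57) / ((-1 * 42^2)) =-323/633864 = 0.00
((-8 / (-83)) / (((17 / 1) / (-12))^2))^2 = 1327104/575376169 = 0.00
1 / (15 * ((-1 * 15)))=-1/225 = 0.00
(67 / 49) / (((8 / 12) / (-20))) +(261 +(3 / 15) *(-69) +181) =387.18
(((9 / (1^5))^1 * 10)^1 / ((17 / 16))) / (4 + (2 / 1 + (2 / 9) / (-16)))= 103680/7327 = 14.15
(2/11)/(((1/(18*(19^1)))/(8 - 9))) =-684/11 = -62.18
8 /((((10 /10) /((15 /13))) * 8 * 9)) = 5/39 = 0.13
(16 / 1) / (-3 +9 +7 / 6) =2.23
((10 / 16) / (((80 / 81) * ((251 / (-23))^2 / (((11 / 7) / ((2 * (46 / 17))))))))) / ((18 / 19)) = 735471/451591168 = 0.00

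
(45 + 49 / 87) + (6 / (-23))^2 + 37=3802939/46023 = 82.63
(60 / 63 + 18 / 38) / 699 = 569/278901 = 0.00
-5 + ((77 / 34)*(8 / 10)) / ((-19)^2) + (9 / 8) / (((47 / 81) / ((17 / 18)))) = -73006547/23075120 = -3.16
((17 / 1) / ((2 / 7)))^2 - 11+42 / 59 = 833071/236 = 3529.96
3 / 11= 0.27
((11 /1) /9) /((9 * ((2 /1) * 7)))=11/1134 = 0.01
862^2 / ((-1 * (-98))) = 371522/49 = 7582.08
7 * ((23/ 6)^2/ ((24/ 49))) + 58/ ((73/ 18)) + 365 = 37168927/63072 = 589.31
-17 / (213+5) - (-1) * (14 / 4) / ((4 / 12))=1136/109 = 10.42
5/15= 1/3 = 0.33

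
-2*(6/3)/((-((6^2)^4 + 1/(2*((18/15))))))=48/20155397 = 0.00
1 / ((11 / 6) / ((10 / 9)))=0.61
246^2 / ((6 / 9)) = 90774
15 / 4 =3.75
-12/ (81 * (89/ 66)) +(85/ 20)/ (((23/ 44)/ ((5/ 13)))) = 722623/239499 = 3.02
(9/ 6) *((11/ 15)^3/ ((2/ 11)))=14641/4500 = 3.25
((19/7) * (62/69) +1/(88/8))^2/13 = 180660481/366963597 = 0.49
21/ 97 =0.22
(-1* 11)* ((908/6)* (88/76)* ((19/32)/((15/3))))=-27467/120 = -228.89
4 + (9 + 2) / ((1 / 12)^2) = 1588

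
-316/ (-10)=158/5 = 31.60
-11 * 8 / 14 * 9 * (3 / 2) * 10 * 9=-53460/7 = -7637.14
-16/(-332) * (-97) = -388/83 = -4.67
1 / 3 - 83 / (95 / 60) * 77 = -4036.09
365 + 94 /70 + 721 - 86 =35047/35 = 1001.34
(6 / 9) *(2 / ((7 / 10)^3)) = 4000/1029 = 3.89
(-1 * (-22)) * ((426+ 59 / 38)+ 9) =182479/19 = 9604.16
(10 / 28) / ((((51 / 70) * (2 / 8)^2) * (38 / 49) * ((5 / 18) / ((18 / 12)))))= 17640/323 = 54.61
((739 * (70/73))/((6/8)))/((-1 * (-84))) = 7390/657 = 11.25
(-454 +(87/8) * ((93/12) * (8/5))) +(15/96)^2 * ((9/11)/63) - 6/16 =-125969411/394240 = -319.52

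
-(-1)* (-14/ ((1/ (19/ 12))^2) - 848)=-63583/72 = -883.10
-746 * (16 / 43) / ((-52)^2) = -0.10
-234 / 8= -117/4 = -29.25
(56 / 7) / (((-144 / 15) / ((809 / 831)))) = -4045/4986 = -0.81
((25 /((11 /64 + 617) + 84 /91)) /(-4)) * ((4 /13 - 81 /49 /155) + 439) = -693983872/156230669 = -4.44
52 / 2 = 26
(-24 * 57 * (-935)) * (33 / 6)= 7034940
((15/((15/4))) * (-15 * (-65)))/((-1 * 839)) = -3900/839 = -4.65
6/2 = 3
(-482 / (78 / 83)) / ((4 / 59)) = -1180177/156 = -7565.24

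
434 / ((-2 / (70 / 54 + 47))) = -282968/27 = -10480.30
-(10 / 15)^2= -4/9 = -0.44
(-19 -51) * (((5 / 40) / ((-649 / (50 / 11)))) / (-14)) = -125/28556 = 0.00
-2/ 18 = -1/9 = -0.11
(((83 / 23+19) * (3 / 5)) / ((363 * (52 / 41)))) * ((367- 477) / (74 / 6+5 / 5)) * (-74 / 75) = 1517/6325 = 0.24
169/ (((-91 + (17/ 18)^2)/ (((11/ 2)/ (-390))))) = 3861/145975 = 0.03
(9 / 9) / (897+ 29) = 1/926 = 0.00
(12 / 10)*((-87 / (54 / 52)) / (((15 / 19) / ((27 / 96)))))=-7163/200 = -35.82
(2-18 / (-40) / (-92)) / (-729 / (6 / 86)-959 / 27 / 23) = -99117/519183040 = 0.00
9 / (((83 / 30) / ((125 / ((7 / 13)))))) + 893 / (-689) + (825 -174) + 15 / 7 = 563238881/400309 = 1407.01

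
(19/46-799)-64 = -39679/46 = -862.59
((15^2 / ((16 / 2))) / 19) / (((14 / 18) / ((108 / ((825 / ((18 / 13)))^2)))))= 39366/67992925 = 0.00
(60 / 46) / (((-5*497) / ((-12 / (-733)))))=-72/8378923 = 0.00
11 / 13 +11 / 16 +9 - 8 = 527/208 = 2.53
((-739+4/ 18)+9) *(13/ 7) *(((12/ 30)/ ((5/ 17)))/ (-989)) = 1.86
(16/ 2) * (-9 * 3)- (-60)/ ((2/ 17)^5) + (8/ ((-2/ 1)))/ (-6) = 63888397/24 = 2662016.54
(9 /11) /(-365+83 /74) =-666/296197 = 0.00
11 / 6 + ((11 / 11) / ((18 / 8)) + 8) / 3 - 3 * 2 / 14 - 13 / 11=12631/4158 = 3.04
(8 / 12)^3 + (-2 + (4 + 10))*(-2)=-640/27 = -23.70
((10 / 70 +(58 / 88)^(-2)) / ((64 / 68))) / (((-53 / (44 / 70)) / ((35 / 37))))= -72743/2496088 = -0.03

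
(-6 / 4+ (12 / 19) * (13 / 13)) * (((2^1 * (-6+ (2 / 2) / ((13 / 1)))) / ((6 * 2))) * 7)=5929/988 = 6.00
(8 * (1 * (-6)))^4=5308416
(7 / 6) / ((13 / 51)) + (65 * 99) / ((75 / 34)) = 379831/130 = 2921.78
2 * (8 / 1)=16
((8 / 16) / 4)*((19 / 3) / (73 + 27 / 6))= 19/1860 = 0.01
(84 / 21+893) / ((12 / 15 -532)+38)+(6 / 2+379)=312509/822 = 380.18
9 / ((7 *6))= 3/14 = 0.21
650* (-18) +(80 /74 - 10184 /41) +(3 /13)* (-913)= -239767947/19721 = -12158.00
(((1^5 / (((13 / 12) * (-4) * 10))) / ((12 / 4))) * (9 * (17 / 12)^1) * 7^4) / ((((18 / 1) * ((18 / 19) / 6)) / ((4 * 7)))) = -5428661/2340 = -2319.94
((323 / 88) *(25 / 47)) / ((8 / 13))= 104975/33088 = 3.17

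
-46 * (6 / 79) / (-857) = 276/67703 = 0.00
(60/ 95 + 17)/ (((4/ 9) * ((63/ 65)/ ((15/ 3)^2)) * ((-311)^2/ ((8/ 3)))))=1088750/38591679 = 0.03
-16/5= -3.20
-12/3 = -4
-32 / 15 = -2.13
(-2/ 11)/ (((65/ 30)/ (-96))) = 1152/143 = 8.06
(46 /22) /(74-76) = -23/22 = -1.05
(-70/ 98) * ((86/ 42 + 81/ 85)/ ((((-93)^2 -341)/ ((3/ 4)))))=-1339/6920564 = 0.00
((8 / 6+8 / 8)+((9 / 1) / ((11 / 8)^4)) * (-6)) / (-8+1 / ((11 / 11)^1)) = 561065/307461 = 1.82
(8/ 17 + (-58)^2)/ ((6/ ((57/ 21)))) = 543362/357 = 1522.02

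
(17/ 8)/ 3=17/24 = 0.71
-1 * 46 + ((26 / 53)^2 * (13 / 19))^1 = -2446278/53371 = -45.84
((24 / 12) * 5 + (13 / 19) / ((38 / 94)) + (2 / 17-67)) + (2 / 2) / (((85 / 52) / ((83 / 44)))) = -18238981/337535 = -54.04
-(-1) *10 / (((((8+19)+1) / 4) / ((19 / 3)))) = 190/21 = 9.05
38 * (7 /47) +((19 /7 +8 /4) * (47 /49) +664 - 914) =-3866115/16121 = -239.82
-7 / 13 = -0.54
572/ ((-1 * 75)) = -572/75 = -7.63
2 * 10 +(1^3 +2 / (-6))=62/3 = 20.67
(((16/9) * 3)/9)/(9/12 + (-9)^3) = -64/78651 = 0.00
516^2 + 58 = 266314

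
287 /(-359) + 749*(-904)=-243077751/359 = -677096.80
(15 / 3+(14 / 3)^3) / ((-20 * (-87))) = 2879/46980 = 0.06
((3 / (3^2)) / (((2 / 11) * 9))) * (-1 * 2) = -11/27 = -0.41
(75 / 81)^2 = 0.86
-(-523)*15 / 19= 7845/19 = 412.89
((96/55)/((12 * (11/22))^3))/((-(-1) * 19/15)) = 4/627 = 0.01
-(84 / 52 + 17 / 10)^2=-10.99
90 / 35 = 18/7 = 2.57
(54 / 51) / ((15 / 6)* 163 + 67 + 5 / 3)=108/48569 = 0.00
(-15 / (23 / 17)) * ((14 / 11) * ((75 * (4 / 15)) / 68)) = -1050/253 = -4.15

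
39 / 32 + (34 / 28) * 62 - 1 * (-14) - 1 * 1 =20049/224 = 89.50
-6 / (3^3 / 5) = -10/9 = -1.11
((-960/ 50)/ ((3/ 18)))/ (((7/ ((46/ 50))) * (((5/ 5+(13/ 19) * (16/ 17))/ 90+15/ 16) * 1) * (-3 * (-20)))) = -5705472/21609875 = -0.26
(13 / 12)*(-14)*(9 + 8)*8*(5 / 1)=-30940/3 = -10313.33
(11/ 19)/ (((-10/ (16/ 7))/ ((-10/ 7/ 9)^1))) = 176/8379 = 0.02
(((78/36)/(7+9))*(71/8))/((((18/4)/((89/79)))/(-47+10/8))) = -5010967/364032 = -13.77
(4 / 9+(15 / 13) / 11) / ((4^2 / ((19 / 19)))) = 707/20592 = 0.03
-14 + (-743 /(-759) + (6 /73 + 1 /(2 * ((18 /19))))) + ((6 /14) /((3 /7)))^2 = -7587065/664884 = -11.41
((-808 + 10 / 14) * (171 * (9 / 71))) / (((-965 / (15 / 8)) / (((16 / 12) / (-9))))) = -966321/191842 = -5.04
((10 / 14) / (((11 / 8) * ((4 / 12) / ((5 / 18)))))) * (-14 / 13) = -200/429 = -0.47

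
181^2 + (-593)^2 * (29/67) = 12392808/67 = 184967.28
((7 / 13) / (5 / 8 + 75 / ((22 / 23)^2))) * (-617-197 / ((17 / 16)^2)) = -309995224/60078187 = -5.16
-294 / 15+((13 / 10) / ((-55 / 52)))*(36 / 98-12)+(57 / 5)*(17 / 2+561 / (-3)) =-10996691/5390 = -2040.20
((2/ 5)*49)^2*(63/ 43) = 605052/1075 = 562.84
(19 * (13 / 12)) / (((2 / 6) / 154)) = 19019/2 = 9509.50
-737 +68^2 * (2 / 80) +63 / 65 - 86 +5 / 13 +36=-43553/65 = -670.05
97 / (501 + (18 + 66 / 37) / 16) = 14356/74331 = 0.19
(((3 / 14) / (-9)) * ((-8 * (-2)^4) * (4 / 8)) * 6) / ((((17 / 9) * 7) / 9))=5184/833 = 6.22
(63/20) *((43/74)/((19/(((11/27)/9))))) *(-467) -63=-49378357/759240 = -65.04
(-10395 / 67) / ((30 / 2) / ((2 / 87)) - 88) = -20790/75643 = -0.27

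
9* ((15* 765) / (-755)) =-20655/151 = -136.79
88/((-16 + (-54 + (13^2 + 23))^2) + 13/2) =176/38069 = 0.00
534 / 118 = 267/59 = 4.53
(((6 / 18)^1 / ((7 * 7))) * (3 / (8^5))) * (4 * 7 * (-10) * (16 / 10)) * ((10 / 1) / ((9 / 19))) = -95/16128 = -0.01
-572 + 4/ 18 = -5146/9 = -571.78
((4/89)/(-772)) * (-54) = 54/17177 = 0.00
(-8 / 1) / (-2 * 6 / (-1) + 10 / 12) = -48/77 = -0.62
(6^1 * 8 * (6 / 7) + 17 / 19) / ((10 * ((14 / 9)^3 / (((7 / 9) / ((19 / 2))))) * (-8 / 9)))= -4075839/39623360 = -0.10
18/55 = 0.33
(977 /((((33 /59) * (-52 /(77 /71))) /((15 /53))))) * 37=-74647685/195676 = -381.49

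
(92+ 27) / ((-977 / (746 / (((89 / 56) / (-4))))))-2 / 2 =19798423/86953 = 227.69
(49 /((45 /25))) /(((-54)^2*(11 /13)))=3185/288684 = 0.01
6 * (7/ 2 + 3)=39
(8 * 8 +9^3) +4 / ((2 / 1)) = 795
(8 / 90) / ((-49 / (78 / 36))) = -26/6615 = 0.00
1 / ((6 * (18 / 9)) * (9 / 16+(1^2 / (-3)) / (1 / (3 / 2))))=4/3 = 1.33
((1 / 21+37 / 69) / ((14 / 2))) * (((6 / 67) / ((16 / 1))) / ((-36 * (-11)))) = 47/39868752 = 0.00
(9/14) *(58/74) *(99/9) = 2871/518 = 5.54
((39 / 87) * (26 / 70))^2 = 28561/1030225 = 0.03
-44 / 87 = -0.51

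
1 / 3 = 0.33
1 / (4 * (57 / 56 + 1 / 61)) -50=-175796/3533 = -49.76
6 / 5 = 1.20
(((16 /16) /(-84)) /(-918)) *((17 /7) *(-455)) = -65/4536 = -0.01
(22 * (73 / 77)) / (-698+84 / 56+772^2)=292/8334025 = 0.00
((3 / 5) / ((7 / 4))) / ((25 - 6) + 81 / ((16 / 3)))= 192/19145 = 0.01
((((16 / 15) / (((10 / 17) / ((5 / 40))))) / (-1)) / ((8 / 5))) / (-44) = 17/5280 = 0.00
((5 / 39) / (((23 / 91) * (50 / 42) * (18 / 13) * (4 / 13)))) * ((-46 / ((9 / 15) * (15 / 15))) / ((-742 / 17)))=20111/11448 = 1.76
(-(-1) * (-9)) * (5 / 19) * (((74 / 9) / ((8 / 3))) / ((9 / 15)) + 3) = -1465/76 = -19.28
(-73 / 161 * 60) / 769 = -4380/123809 = -0.04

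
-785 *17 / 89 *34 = -5098.09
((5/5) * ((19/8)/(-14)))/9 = -19/1008 = -0.02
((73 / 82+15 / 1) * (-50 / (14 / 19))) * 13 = -8046025/574 = -14017.47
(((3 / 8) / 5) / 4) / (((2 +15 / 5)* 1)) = 3/800 = 0.00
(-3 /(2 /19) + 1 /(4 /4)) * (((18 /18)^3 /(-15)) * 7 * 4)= 51.33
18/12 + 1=5/2 = 2.50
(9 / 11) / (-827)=-9/9097 = 0.00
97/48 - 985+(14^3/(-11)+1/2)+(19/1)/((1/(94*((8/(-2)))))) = -8375.93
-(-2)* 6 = 12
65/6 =10.83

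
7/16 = 0.44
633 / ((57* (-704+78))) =-211/11894 = -0.02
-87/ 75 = -29/25 = -1.16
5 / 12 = 0.42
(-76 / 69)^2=5776/4761 = 1.21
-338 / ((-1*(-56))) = -169/28 = -6.04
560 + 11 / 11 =561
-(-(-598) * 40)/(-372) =64.30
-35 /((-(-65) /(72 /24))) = -21/13 = -1.62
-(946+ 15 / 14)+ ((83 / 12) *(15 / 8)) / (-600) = -25457861/26880 = -947.09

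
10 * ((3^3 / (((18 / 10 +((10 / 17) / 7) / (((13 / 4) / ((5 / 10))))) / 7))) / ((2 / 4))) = 29238300/14023 = 2085.02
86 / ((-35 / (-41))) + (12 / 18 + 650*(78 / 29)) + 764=7958672/3045 = 2613.69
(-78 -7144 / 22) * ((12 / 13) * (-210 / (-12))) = -930300/143 = -6505.59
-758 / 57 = -13.30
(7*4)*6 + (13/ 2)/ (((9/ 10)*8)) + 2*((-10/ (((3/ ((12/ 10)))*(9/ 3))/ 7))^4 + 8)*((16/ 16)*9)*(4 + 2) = 59081345/72 = 820574.24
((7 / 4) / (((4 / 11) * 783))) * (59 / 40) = 4543/501120 = 0.01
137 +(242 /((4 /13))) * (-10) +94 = -7634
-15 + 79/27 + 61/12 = -755/108 = -6.99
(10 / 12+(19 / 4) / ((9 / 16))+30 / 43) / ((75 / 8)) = 30884/29025 = 1.06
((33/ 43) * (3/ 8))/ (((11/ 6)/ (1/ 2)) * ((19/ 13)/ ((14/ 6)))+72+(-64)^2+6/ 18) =27027/391672208 = 0.00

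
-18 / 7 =-2.57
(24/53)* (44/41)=1056/2173 = 0.49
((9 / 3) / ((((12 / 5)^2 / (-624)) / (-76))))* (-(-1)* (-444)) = -10966800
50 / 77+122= 9444/77 = 122.65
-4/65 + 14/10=87/65 = 1.34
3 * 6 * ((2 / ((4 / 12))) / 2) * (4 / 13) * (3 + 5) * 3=5184/13 = 398.77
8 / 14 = 4/7 = 0.57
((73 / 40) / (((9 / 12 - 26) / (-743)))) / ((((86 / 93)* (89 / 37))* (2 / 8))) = 96.57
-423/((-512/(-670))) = -141705/256 = -553.54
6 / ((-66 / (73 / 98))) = -73/1078 = -0.07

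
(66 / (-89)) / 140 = -0.01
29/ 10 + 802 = 8049/10 = 804.90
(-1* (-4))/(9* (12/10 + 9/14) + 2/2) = 280/1231 = 0.23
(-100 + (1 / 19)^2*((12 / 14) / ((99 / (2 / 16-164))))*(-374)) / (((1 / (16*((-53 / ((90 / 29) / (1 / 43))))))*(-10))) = -80566466/1286775 = -62.61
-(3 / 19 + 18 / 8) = -183/76 = -2.41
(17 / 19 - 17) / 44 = -153/418 = -0.37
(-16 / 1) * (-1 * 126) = 2016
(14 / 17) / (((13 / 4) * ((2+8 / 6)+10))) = 21/1105 = 0.02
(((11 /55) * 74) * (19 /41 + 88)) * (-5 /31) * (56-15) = -8658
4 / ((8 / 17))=17/2 = 8.50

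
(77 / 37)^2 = 5929/1369 = 4.33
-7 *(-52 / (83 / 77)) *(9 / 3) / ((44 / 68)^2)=2209116/913 = 2419.62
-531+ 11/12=-6361/12 = -530.08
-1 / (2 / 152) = -76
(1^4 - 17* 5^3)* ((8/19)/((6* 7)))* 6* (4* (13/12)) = -73632/133 = -553.62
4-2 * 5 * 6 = -56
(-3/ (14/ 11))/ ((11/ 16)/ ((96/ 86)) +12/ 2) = -12672/35567 = -0.36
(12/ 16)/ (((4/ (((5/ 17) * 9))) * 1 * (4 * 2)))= 135/2176 = 0.06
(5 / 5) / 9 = 1/9 = 0.11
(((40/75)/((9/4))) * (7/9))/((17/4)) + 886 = 18301226/20655 = 886.04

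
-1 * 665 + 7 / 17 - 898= -26564/17 = -1562.59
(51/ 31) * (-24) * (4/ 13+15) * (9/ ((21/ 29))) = -21191112/2821 = -7511.91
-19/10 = -1.90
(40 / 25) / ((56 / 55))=11/7 = 1.57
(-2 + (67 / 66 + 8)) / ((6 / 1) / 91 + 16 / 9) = 126399/33220 = 3.80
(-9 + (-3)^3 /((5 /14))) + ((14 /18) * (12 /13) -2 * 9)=-19867/195 = -101.88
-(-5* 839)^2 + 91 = -17597934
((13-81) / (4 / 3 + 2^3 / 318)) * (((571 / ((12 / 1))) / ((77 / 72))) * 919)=-472798849/231 = -2046748.26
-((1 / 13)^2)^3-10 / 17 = -48268107/82055753 = -0.59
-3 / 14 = -0.21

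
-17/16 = -1.06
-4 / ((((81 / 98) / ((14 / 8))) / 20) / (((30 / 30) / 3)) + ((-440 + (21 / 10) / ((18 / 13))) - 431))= 82320/17892509 = 0.00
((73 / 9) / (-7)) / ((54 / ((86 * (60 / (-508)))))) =0.22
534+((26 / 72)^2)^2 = 896943505/1679616 = 534.02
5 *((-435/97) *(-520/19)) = 1131000/1843 = 613.67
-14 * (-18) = 252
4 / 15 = 0.27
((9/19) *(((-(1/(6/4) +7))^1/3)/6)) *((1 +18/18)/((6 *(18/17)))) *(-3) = 0.19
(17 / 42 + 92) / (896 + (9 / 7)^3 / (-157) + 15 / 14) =29856533/289844787 = 0.10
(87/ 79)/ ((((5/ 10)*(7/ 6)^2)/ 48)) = 300672/3871 = 77.67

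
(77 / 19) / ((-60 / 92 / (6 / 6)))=-1771/285 = -6.21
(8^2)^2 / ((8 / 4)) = 2048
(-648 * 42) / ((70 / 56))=-108864/5 = -21772.80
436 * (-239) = -104204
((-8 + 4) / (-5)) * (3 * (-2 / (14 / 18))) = -216/35 = -6.17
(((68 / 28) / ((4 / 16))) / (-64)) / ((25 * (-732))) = 17/2049600 = 0.00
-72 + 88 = 16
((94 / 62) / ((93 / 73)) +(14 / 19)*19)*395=17298235/2883 = 6000.08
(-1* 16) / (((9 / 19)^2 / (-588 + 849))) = -167504/9 = -18611.56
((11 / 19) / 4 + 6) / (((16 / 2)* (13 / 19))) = 467/416 = 1.12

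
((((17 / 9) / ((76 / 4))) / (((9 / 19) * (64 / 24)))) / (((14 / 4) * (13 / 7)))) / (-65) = -17/91260 = 0.00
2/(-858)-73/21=-3482/1001 = -3.48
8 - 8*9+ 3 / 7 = -445/7 = -63.57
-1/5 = -0.20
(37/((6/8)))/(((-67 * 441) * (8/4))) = -74/88641 = 0.00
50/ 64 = 25/32 = 0.78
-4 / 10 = -2/5 = -0.40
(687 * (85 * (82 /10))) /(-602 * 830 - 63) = -478839/499723 = -0.96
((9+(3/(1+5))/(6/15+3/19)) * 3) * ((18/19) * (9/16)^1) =254907/16112 = 15.82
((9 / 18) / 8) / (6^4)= 1/20736 = 0.00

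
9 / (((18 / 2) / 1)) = 1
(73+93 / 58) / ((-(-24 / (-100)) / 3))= -108175/116 = -932.54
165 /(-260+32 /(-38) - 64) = -3135/6172 = -0.51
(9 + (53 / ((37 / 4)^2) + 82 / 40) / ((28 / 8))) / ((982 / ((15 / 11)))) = 2806677/207031132 = 0.01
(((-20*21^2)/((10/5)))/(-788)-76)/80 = -27739/31520 = -0.88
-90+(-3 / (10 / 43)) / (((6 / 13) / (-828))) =115263/5 = 23052.60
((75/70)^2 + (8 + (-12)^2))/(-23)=-30017/4508 = -6.66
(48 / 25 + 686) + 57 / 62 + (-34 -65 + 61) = 1008801/1550 = 650.84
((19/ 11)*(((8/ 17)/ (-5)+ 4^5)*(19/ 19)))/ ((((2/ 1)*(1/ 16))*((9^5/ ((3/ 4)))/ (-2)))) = -601312/1673055 = -0.36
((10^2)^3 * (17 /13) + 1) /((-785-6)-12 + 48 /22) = -8130441/4979 = -1632.95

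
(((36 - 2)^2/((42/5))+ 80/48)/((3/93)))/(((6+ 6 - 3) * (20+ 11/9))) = 22.61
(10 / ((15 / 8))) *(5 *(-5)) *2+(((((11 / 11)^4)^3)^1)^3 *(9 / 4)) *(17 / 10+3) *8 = -2731/15 = -182.07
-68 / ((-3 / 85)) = 5780/3 = 1926.67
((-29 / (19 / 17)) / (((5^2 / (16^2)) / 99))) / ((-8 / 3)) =4685472/475 = 9864.15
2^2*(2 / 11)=8/11 = 0.73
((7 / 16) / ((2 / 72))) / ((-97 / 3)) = -0.49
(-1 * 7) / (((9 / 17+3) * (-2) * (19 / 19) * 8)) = 119/960 = 0.12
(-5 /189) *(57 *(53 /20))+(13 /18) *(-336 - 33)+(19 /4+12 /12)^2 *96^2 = 76717243/252 = 304433.50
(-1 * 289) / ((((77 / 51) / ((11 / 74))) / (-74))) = 14739/7 = 2105.57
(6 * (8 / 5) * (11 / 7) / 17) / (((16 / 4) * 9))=44/1785 = 0.02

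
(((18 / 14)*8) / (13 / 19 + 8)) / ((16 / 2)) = 57/385 = 0.15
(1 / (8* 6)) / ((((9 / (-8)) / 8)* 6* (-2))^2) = 16/2187 = 0.01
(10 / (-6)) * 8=-40/3 = -13.33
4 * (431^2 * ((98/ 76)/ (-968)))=-9102289/9196 = -989.81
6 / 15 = 2/5 = 0.40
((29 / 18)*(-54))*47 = -4089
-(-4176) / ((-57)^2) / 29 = 16/361 = 0.04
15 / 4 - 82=-313/4 = -78.25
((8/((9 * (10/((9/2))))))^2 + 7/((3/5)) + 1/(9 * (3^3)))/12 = 17968/18225 = 0.99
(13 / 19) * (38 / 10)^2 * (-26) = -6422/25 = -256.88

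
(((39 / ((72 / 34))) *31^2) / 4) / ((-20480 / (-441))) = 31220007/327680 = 95.28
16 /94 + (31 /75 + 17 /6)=24089/7050 = 3.42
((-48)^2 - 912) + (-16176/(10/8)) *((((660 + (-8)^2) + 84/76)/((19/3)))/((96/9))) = -137507.64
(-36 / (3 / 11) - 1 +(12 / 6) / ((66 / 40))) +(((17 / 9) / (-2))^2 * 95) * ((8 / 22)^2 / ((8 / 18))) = -106.58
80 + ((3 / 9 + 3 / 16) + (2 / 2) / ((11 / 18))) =43379/528 = 82.16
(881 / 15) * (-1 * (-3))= 881/5 = 176.20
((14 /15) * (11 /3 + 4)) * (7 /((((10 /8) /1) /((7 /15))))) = 63112/3375 = 18.70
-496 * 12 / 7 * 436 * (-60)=155704320/7 = 22243474.29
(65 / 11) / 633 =65/6963 = 0.01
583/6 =97.17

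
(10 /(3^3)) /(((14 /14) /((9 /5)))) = 2/3 = 0.67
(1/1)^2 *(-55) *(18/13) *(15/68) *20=-74250/221 = -335.97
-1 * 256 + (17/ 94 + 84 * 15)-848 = 14681/94 = 156.18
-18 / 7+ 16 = 94/7 = 13.43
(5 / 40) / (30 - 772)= -1/5936 = 0.00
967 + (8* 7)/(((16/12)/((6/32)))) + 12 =7895/8 = 986.88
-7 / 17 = -0.41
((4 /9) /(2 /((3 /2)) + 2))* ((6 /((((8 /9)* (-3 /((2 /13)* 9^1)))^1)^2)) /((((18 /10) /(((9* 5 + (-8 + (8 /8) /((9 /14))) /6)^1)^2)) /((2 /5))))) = 703298/7605 = 92.48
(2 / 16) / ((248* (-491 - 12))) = -1/997952 = 0.00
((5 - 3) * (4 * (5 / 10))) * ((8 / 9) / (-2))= -16/9 = -1.78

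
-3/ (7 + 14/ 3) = -9/35 = -0.26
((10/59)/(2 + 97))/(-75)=-2/87615 = 0.00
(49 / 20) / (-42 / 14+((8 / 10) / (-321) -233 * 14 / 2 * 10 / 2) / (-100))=393225/12607279 = 0.03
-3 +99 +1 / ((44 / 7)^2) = 96.03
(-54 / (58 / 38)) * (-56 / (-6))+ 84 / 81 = -257740/783 = -329.17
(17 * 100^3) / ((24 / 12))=8500000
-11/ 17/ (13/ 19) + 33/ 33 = 12/221 = 0.05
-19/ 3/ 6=-19/18 = -1.06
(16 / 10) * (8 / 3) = 64/15 = 4.27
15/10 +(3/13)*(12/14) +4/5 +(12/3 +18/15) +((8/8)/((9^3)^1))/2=510710/66339 = 7.70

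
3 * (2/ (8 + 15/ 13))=78/119 = 0.66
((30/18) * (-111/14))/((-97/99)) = 18315/1358 = 13.49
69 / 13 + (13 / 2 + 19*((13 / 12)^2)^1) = 63847/1872 = 34.11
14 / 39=0.36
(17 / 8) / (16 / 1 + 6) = 17/176 = 0.10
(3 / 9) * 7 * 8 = 56/3 = 18.67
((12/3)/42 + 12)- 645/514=117011/10794 = 10.84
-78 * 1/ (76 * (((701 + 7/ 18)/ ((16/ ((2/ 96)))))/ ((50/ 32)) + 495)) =-16848/8135515 = 0.00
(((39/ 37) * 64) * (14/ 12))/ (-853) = -2912/31561 = -0.09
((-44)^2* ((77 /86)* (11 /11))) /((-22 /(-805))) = 2727340/43 = 63426.51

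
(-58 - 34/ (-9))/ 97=-488/873 = -0.56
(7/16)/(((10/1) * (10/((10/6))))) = 7/960 = 0.01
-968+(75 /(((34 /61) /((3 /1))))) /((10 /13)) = -30139/68 = -443.22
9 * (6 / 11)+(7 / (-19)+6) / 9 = 10411/1881 = 5.53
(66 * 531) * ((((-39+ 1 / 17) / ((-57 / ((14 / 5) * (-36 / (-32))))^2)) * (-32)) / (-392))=-52201017/153425 = -340.24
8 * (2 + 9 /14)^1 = 148/7 = 21.14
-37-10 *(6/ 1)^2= -397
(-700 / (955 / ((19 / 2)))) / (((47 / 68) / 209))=-18901960/8977 = -2105.60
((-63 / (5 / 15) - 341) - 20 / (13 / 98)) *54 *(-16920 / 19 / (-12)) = -673839000/247 = -2728093.12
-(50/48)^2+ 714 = 410639/576 = 712.91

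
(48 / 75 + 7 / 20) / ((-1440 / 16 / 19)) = -209/1000 = -0.21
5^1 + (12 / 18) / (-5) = 4.87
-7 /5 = -1.40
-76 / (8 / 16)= -152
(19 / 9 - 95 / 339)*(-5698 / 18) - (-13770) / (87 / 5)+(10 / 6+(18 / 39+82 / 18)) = 753937150/3450681 = 218.49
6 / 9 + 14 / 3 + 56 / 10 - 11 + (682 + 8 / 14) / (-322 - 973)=-16147/27195 = -0.59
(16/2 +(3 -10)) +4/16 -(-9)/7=71/28 = 2.54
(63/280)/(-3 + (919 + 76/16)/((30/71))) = 27/261985 = 0.00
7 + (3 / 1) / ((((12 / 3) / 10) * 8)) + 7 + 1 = 255/16 = 15.94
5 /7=0.71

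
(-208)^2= 43264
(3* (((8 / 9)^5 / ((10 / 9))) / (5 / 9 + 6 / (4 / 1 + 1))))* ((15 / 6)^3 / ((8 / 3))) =5.00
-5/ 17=-0.29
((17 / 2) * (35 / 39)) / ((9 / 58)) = 17255/351 = 49.16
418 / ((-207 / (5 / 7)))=-2090/1449 = -1.44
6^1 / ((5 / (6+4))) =12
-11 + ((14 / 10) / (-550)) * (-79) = -29697/2750 = -10.80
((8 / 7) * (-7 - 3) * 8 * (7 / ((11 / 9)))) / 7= -5760/77 = -74.81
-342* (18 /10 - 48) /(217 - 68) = 79002/745 = 106.04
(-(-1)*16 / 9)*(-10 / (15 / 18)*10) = -640/3 = -213.33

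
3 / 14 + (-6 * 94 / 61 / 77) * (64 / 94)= 1245/9394 = 0.13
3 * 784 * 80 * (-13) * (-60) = 146764800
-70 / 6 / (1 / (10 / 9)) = -350/27 = -12.96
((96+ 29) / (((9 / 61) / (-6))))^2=232562500/9 = 25840277.78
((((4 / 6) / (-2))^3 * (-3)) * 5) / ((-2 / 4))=-10/9 = -1.11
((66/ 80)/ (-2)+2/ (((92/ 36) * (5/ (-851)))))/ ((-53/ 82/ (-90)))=-3944241/212 = -18604.91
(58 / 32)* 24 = 87/2 = 43.50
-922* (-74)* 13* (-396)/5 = -351237744/5 = -70247548.80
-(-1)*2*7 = 14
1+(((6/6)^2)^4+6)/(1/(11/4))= 81/4 = 20.25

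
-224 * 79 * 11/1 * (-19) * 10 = 36984640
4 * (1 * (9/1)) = 36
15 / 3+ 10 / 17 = 95/17 = 5.59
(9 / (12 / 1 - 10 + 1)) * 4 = 12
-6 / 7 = -0.86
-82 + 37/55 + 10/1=-3923/55 = -71.33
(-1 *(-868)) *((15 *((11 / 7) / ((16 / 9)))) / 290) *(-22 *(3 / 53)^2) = -2.80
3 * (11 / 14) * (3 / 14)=99/196 = 0.51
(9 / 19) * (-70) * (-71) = 44730/19 = 2354.21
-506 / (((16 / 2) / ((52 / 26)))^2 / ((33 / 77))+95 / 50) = -1380/107 = -12.90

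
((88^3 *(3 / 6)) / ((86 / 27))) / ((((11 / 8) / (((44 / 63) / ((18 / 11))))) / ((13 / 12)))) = 97450496/2709 = 35972.87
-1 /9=-0.11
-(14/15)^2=-196/225 = -0.87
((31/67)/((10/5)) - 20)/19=-2649/2546 = -1.04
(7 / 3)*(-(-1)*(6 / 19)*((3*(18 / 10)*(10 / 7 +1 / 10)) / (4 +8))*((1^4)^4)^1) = 963/1900 = 0.51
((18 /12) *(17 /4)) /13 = 0.49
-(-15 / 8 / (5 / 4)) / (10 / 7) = 21/20 = 1.05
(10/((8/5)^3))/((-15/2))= -125/384 = -0.33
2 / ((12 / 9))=1.50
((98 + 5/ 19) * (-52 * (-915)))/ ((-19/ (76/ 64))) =-22207965/76 = -292210.07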